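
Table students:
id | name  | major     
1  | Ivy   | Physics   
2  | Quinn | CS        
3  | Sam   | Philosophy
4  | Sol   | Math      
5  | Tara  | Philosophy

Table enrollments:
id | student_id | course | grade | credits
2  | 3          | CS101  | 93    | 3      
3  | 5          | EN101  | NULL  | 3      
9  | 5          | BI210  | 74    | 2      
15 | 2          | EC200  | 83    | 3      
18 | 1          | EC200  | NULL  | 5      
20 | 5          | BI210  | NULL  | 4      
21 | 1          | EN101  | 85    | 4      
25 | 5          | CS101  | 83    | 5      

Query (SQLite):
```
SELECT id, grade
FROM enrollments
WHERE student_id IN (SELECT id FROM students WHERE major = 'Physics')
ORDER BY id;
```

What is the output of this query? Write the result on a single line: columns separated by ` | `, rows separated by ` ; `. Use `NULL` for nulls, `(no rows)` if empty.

18 | NULL ; 21 | 85

Inner query: students.id where major = 'Physics'.
Outer: keep enrollments rows whose student_id is in that set.
Inner query → {1}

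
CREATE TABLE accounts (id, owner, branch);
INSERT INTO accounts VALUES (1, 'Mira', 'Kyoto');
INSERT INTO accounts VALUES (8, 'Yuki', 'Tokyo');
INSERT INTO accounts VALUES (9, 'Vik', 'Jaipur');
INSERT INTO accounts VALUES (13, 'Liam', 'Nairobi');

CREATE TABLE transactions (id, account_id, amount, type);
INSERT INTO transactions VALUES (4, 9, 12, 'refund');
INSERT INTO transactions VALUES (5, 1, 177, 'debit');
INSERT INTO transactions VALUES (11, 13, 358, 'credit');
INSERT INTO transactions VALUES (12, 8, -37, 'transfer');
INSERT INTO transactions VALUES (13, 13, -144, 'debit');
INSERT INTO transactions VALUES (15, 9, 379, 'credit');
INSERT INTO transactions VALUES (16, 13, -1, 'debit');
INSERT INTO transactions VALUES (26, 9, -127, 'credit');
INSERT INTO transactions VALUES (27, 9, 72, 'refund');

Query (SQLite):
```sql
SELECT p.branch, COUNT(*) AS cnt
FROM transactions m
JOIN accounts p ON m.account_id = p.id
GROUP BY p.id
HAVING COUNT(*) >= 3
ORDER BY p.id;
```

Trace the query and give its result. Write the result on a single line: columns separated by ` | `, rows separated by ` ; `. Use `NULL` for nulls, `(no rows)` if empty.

Jaipur | 4 ; Nairobi | 3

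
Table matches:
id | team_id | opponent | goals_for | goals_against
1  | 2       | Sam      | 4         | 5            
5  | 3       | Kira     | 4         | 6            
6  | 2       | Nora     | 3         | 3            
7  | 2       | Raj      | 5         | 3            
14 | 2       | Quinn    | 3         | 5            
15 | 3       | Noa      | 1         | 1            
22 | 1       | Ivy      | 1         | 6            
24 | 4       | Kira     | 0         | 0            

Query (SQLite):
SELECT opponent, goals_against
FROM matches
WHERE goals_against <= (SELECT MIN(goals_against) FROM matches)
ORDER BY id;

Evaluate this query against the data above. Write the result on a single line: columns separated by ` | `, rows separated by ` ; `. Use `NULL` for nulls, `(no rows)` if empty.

Scalar subquery: MIN(goals_against) over all matches rows = 0.
Keep rows where goals_against <= that value.

Kira | 0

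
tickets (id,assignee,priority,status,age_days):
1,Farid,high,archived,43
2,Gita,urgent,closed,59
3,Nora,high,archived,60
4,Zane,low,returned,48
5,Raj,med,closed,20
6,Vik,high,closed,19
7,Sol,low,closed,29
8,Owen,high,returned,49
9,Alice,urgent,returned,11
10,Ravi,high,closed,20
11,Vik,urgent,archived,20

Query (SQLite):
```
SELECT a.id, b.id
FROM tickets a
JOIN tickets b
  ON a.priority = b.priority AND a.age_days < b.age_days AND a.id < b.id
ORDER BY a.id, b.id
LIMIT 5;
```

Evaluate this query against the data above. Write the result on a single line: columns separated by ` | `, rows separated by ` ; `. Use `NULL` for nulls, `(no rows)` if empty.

1 | 3 ; 1 | 8 ; 6 | 8 ; 6 | 10 ; 9 | 11

Pairs (a,b) with same priority, a.age_days < b.age_days, a.id < b.id.
priority groups: high:{1,3,6,8,10} low:{4,7} med:{5} urgent:{2,9,11}
Ordered by (a.id, b.id); first 5.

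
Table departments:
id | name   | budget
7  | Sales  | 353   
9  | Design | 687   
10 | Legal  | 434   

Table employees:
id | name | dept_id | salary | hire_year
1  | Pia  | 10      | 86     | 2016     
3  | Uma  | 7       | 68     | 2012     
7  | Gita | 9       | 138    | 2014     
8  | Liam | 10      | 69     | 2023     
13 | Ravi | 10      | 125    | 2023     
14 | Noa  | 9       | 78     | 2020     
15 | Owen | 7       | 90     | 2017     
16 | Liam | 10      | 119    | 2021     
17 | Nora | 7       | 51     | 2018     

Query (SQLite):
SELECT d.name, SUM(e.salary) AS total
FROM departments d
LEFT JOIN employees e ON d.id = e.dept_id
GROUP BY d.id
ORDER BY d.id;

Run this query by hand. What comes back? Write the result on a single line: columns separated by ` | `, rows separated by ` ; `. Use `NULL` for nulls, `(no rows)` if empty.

Sales | 209 ; Design | 216 ; Legal | 399

LEFT JOIN keeps every departments row; unmatched ones get NULL for employees columns.
Group by departments.id and compute SUM(e.salary). SUM over an all-NULL group is NULL.
  7: ids {3, 15, 17} → SUM(e.salary)=209
  9: ids {7, 14} → SUM(e.salary)=216
  10: ids {1, 8, 13, 16} → SUM(e.salary)=399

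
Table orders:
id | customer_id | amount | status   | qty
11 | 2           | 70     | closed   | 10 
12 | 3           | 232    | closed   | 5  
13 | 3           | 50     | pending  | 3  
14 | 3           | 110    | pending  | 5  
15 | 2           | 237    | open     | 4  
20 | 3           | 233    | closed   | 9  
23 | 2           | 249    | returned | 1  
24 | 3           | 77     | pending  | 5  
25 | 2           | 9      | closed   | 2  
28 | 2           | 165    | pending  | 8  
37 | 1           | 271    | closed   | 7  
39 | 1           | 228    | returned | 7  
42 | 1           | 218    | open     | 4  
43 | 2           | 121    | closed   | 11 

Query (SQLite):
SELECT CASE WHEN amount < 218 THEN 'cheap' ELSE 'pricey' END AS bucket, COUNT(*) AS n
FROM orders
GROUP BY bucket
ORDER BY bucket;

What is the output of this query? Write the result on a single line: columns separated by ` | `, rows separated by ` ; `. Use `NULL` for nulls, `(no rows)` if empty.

cheap | 7 ; pricey | 7

Bucket rows by amount < 218 → 'cheap' else 'pricey'; count each bucket.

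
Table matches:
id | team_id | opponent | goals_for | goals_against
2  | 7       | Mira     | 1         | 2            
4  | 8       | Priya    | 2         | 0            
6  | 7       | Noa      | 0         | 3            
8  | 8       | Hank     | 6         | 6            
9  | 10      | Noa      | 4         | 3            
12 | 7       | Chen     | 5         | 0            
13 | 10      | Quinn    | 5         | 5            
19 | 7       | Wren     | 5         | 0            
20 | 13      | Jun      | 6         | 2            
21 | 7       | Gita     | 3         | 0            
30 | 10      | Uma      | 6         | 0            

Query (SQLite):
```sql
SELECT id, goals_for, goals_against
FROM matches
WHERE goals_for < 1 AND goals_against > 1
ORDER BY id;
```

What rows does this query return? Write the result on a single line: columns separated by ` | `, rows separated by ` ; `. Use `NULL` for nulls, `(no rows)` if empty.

goals_for < 1: ids {6}
goals_against > 1: ids {2, 6, 8, 9, 13, 20}
Combine with AND.

6 | 0 | 3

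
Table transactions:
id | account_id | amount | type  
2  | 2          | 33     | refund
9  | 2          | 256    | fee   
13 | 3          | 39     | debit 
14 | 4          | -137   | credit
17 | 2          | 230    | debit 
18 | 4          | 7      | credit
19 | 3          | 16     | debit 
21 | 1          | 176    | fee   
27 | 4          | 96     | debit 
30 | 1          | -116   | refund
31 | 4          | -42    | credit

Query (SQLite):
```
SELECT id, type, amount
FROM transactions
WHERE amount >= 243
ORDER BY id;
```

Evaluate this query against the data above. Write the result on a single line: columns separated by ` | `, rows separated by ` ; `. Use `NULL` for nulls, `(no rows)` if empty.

9 | fee | 256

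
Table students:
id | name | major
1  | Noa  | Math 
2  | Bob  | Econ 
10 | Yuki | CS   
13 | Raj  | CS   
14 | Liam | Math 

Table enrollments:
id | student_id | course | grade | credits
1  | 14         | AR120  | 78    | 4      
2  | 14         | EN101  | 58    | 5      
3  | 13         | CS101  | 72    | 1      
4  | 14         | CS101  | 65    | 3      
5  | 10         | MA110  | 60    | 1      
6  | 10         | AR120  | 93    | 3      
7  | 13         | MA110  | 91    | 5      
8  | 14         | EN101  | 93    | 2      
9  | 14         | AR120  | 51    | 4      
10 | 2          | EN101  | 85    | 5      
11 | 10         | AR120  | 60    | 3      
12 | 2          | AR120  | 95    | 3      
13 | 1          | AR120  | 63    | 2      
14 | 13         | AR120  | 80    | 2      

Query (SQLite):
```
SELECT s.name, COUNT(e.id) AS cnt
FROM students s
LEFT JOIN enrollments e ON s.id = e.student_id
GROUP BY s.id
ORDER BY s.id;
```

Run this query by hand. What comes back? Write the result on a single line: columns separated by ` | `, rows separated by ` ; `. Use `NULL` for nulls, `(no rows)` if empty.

LEFT JOIN keeps every students row; unmatched ones get NULL for enrollments columns.
Group by students.id and compute COUNT(e.id). COUNT(col) of an all-NULL group is 0.
  1: ids {13} → COUNT(e.id)=1
  2: ids {10, 12} → COUNT(e.id)=2
  10: ids {5, 6, 11} → COUNT(e.id)=3
  13: ids {3, 7, 14} → COUNT(e.id)=3
  14: ids {1, 2, 4, 8, 9} → COUNT(e.id)=5

Noa | 1 ; Bob | 2 ; Yuki | 3 ; Raj | 3 ; Liam | 5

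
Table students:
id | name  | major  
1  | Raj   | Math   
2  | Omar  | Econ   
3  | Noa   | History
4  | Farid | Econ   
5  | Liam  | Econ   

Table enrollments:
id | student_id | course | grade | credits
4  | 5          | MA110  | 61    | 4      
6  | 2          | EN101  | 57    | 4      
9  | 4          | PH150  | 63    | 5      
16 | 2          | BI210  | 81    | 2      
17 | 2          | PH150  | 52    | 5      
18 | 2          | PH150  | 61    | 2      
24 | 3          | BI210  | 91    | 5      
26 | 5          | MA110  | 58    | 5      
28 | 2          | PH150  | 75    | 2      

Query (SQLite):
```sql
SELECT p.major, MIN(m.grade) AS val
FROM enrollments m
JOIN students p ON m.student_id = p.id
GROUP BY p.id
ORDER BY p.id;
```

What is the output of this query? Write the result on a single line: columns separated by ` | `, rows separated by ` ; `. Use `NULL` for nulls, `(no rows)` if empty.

Econ | 52 ; History | 91 ; Econ | 63 ; Econ | 58

Join each enrollments row to its students via student_id.
Group joined rows by students.id; compute MIN(m.grade) per group.
  2: ids {6, 16, 17, 18, 28} → MIN(m.grade)=52
  3: ids {24} → MIN(m.grade)=91
  4: ids {9} → MIN(m.grade)=63
  5: ids {4, 26} → MIN(m.grade)=58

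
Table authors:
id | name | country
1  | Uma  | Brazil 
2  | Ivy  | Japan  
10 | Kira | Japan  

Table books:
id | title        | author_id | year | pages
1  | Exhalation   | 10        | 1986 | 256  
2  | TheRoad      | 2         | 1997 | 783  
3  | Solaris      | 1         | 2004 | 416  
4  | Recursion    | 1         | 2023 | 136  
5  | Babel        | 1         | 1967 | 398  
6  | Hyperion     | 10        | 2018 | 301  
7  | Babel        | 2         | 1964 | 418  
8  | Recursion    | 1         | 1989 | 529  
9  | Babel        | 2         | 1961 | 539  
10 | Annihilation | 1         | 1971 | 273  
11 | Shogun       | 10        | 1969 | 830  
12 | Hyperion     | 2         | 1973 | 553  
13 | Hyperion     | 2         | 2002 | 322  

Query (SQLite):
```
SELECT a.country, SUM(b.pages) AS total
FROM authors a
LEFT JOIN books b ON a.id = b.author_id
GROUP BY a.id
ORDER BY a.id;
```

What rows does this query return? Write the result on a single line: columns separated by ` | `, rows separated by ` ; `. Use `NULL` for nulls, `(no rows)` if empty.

Brazil | 1752 ; Japan | 2615 ; Japan | 1387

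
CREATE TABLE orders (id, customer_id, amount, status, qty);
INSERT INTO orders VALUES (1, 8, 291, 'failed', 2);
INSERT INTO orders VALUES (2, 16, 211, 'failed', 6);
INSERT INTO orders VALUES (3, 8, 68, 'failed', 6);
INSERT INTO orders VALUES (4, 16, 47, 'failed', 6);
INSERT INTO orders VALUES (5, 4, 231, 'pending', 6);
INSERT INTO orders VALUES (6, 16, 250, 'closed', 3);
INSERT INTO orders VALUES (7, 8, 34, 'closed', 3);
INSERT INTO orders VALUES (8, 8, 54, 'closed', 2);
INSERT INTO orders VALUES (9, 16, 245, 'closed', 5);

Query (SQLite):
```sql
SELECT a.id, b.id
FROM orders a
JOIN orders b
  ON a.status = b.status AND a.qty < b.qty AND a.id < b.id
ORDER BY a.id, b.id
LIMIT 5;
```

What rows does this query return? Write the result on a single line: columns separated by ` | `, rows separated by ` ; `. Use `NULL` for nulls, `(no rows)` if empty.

1 | 2 ; 1 | 3 ; 1 | 4 ; 6 | 9 ; 7 | 9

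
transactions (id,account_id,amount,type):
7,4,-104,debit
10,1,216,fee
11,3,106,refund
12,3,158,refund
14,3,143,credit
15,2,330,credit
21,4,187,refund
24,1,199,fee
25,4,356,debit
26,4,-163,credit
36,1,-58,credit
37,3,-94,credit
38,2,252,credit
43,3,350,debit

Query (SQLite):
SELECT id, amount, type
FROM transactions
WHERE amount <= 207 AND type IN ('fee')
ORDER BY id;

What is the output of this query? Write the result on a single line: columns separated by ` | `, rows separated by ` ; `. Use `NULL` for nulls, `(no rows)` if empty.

24 | 199 | fee

amount <= 207: ids {7, 11, 12, 14, 21, 24, 26, 36, 37}
type IN ('fee'): ids {10, 24}
Combine with AND.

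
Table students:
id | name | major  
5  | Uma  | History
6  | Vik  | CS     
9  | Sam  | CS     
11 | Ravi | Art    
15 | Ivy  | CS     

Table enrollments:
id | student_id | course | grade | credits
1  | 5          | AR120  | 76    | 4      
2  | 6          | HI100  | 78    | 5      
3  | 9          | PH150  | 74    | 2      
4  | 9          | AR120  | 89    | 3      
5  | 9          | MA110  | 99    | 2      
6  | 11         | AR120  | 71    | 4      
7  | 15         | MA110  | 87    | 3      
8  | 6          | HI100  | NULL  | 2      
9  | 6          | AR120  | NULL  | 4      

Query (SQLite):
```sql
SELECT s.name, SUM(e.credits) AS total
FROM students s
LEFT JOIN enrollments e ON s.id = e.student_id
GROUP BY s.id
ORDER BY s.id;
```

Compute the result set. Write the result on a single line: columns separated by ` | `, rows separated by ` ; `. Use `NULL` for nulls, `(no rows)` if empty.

LEFT JOIN keeps every students row; unmatched ones get NULL for enrollments columns.
Group by students.id and compute SUM(e.credits). SUM over an all-NULL group is NULL.
  5: ids {1} → SUM(e.credits)=4
  6: ids {2, 8, 9} → SUM(e.credits)=11
  9: ids {3, 4, 5} → SUM(e.credits)=7
  11: ids {6} → SUM(e.credits)=4
  15: ids {7} → SUM(e.credits)=3

Uma | 4 ; Vik | 11 ; Sam | 7 ; Ravi | 4 ; Ivy | 3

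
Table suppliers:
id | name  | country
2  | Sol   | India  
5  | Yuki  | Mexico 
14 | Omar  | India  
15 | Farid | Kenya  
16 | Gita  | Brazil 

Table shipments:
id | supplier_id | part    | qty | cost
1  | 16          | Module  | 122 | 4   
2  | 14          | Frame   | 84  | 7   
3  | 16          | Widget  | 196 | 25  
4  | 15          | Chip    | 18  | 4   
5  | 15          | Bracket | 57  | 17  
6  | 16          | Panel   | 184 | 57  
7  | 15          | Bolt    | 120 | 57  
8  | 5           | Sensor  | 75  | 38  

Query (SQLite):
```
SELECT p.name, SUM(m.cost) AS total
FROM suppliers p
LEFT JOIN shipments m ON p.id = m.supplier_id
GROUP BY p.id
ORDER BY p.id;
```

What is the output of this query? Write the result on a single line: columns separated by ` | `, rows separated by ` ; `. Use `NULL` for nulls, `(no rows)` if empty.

Sol | NULL ; Yuki | 38 ; Omar | 7 ; Farid | 78 ; Gita | 86

LEFT JOIN keeps every suppliers row; unmatched ones get NULL for shipments columns.
Group by suppliers.id and compute SUM(m.cost). SUM over an all-NULL group is NULL.
  2: ids {—} → SUM(m.cost)=NULL
  5: ids {8} → SUM(m.cost)=38
  14: ids {2} → SUM(m.cost)=7
  15: ids {4, 5, 7} → SUM(m.cost)=78
  16: ids {1, 3, 6} → SUM(m.cost)=86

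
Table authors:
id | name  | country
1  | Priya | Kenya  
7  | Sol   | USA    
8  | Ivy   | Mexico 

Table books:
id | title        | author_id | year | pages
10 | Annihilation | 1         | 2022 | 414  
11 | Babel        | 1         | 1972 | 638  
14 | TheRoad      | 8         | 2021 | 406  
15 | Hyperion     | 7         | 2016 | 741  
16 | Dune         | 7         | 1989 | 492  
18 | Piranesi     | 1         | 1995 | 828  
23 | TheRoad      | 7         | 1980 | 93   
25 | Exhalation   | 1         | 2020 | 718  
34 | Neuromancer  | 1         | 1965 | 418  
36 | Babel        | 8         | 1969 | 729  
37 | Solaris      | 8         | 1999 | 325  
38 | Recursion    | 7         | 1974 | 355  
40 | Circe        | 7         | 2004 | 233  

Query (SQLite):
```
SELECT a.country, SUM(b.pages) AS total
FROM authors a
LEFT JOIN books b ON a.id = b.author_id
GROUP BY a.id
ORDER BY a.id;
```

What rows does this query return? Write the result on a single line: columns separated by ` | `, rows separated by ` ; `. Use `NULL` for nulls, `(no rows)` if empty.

Kenya | 3016 ; USA | 1914 ; Mexico | 1460

LEFT JOIN keeps every authors row; unmatched ones get NULL for books columns.
Group by authors.id and compute SUM(b.pages). SUM over an all-NULL group is NULL.
  1: ids {10, 11, 18, 25, 34} → SUM(b.pages)=3016
  7: ids {15, 16, 23, 38, 40} → SUM(b.pages)=1914
  8: ids {14, 36, 37} → SUM(b.pages)=1460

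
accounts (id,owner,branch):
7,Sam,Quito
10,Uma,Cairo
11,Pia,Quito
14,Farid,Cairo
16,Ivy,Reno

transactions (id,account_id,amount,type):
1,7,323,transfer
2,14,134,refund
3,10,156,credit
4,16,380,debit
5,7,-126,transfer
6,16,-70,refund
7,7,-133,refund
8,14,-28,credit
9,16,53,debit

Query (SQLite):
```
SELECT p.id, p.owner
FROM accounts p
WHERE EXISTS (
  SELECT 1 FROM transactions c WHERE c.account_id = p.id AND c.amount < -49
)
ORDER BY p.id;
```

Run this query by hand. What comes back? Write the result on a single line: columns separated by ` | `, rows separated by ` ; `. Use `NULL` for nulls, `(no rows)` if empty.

7 | Sam ; 16 | Ivy

For each accounts row, check whether any transactions with matching account_id has amount < -49.
Keep rows where that is true.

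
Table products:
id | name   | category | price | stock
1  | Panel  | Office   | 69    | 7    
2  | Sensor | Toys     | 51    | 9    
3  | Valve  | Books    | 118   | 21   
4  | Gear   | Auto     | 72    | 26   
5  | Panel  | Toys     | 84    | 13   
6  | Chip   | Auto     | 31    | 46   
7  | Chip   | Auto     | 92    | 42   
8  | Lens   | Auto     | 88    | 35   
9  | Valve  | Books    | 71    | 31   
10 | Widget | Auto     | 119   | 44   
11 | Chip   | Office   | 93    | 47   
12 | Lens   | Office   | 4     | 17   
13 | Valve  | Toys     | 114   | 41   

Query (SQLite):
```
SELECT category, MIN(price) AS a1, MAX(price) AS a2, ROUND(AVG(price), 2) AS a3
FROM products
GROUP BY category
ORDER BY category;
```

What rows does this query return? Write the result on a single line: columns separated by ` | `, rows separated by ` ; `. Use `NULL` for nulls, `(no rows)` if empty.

Group products by category.
Per group compute: MIN(price), MAX(price), ROUND(AVG(price), 2).
  Auto: ids {4, 6, 7, 8, 10} → MIN(price)=31, MAX(price)=119, ROUND(AVG(price), 2)=80.4
  Books: ids {3, 9} → MIN(price)=71, MAX(price)=118, ROUND(AVG(price), 2)=94.5
  Office: ids {1, 11, 12} → MIN(price)=4, MAX(price)=93, ROUND(AVG(price), 2)=55.33
  Toys: ids {2, 5, 13} → MIN(price)=51, MAX(price)=114, ROUND(AVG(price), 2)=83

Auto | 31 | 119 | 80.4 ; Books | 71 | 118 | 94.5 ; Office | 4 | 93 | 55.33 ; Toys | 51 | 114 | 83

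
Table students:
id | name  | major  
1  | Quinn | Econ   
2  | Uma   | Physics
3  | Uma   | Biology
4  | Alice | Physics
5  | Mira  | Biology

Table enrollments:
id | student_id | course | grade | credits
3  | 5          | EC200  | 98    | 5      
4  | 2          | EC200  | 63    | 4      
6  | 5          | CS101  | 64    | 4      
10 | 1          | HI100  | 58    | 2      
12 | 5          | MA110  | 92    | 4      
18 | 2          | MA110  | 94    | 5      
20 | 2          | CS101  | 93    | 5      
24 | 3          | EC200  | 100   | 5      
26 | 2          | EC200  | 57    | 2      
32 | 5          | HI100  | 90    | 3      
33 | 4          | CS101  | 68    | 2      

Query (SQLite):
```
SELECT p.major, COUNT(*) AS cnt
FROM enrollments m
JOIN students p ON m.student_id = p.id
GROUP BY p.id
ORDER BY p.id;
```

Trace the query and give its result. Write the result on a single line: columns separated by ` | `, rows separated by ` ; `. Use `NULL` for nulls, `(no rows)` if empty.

Econ | 1 ; Physics | 4 ; Biology | 1 ; Physics | 1 ; Biology | 4

Join each enrollments row to its students via student_id.
Group joined rows by students.id; compute COUNT(*) per group.
  1: ids {10} → COUNT(*)=1
  2: ids {4, 18, 20, 26} → COUNT(*)=4
  3: ids {24} → COUNT(*)=1
  4: ids {33} → COUNT(*)=1
  5: ids {3, 6, 12, 32} → COUNT(*)=4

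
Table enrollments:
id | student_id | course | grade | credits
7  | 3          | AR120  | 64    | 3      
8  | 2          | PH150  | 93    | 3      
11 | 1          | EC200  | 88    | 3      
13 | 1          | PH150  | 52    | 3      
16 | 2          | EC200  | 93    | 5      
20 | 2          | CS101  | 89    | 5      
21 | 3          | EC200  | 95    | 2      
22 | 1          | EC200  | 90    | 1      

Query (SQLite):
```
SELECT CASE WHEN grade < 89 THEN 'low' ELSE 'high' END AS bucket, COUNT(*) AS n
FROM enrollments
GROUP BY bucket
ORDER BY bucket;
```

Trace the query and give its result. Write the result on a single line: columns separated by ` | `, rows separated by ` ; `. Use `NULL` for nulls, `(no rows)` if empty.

Bucket rows by grade < 89 → 'low' else 'high'; count each bucket.

high | 5 ; low | 3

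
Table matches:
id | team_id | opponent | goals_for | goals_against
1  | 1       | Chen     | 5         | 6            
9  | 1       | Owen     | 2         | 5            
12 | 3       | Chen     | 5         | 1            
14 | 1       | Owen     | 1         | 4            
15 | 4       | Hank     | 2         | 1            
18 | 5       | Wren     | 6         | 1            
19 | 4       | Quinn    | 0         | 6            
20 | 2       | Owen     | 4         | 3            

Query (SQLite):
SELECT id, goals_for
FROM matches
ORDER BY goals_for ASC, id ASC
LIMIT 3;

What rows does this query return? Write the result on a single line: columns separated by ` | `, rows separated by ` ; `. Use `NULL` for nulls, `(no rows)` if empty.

19 | 0 ; 14 | 1 ; 9 | 2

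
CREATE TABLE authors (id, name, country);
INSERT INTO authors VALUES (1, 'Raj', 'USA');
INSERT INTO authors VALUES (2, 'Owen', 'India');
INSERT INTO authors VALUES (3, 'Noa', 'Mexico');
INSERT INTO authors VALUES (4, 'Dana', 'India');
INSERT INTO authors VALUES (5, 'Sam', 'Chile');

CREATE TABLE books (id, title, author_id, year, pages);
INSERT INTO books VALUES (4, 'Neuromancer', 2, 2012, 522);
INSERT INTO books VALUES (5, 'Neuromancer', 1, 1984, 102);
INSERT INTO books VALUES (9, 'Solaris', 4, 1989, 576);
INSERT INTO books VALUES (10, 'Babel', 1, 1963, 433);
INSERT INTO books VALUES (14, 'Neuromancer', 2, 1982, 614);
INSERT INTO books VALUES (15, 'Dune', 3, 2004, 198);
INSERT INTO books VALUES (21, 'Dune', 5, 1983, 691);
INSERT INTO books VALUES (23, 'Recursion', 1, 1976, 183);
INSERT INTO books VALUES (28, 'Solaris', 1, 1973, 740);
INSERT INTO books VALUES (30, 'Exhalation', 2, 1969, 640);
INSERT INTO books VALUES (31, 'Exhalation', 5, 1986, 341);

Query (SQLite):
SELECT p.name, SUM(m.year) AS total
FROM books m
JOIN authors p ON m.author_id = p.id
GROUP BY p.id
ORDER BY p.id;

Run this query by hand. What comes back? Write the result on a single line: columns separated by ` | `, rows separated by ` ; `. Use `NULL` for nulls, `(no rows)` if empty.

Join each books row to its authors via author_id.
Group joined rows by authors.id; compute SUM(m.year) per group.
  1: ids {5, 10, 23, 28} → SUM(m.year)=7896
  2: ids {4, 14, 30} → SUM(m.year)=5963
  3: ids {15} → SUM(m.year)=2004
  4: ids {9} → SUM(m.year)=1989
  5: ids {21, 31} → SUM(m.year)=3969

Raj | 7896 ; Owen | 5963 ; Noa | 2004 ; Dana | 1989 ; Sam | 3969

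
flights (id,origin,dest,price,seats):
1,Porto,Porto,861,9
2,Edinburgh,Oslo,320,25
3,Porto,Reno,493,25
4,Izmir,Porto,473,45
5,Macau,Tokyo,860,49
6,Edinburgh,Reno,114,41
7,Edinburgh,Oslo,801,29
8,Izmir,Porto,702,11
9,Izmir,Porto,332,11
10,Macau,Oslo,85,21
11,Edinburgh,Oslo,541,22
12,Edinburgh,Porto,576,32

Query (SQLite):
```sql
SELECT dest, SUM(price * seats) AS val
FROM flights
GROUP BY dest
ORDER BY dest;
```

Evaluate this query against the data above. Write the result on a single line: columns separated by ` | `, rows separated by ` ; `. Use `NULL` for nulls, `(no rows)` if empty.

For each row compute price * seats.
Group by dest; take SUM of the expression per group.
  Oslo: ids {2, 7, 10, 11} → SUM(price * seats)=44916
  Porto: ids {1, 4, 8, 9, 12} → SUM(price * seats)=58840
  Reno: ids {3, 6} → SUM(price * seats)=16999
  Tokyo: ids {5} → SUM(price * seats)=42140

Oslo | 44916 ; Porto | 58840 ; Reno | 16999 ; Tokyo | 42140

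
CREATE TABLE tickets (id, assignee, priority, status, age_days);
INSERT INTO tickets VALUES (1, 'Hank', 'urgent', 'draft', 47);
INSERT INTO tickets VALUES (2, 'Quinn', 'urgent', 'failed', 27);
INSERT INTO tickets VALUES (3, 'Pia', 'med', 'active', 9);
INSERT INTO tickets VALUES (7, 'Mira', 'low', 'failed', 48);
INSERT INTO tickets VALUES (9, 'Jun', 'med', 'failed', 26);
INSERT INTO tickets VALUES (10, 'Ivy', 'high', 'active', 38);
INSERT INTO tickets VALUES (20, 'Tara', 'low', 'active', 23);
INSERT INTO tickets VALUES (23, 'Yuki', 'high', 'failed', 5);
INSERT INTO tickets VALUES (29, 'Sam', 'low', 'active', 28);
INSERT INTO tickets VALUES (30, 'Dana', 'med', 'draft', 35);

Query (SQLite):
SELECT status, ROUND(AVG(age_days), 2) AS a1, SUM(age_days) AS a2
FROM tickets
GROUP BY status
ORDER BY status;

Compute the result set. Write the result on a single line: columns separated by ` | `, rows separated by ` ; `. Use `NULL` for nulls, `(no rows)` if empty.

Group tickets by status.
Per group compute: ROUND(AVG(age_days), 2), SUM(age_days).
  active: ids {3, 10, 20, 29} → ROUND(AVG(age_days), 2)=24.5, SUM(age_days)=98
  draft: ids {1, 30} → ROUND(AVG(age_days), 2)=41, SUM(age_days)=82
  failed: ids {2, 7, 9, 23} → ROUND(AVG(age_days), 2)=26.5, SUM(age_days)=106

active | 24.5 | 98 ; draft | 41 | 82 ; failed | 26.5 | 106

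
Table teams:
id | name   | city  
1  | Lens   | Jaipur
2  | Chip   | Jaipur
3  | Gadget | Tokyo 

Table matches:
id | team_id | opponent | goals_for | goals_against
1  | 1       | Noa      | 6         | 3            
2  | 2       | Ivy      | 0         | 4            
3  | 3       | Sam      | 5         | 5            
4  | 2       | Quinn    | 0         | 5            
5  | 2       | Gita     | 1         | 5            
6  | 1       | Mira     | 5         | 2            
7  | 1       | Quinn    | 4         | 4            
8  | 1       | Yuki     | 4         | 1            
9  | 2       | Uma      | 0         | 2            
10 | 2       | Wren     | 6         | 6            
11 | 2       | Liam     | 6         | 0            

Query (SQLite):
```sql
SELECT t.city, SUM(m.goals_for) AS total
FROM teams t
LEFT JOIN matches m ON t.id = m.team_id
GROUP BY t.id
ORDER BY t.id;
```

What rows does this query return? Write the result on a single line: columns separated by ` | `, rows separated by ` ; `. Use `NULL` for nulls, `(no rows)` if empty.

Jaipur | 19 ; Jaipur | 13 ; Tokyo | 5

LEFT JOIN keeps every teams row; unmatched ones get NULL for matches columns.
Group by teams.id and compute SUM(m.goals_for). SUM over an all-NULL group is NULL.
  1: ids {1, 6, 7, 8} → SUM(m.goals_for)=19
  2: ids {2, 4, 5, 9, 10, 11} → SUM(m.goals_for)=13
  3: ids {3} → SUM(m.goals_for)=5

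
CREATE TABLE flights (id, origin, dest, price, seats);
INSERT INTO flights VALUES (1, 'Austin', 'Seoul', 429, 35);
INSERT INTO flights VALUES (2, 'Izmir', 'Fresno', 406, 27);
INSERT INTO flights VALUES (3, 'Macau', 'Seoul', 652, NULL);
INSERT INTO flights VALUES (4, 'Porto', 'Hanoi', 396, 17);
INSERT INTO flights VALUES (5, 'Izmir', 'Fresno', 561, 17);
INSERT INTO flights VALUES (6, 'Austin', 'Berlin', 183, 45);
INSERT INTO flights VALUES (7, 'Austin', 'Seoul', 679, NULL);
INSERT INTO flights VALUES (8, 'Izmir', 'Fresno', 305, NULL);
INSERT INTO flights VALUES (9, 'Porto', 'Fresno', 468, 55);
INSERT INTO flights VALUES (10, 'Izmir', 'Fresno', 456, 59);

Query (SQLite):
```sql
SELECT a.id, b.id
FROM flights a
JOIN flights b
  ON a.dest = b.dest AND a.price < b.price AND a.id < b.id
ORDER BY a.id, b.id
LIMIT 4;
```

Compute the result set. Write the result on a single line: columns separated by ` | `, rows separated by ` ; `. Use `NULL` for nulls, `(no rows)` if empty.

Pairs (a,b) with same dest, a.price < b.price, a.id < b.id.
dest groups: Berlin:{6} Fresno:{2,5,8,9,10} Hanoi:{4} Seoul:{1,3,7}
Ordered by (a.id, b.id); first 4.

1 | 3 ; 1 | 7 ; 2 | 5 ; 2 | 9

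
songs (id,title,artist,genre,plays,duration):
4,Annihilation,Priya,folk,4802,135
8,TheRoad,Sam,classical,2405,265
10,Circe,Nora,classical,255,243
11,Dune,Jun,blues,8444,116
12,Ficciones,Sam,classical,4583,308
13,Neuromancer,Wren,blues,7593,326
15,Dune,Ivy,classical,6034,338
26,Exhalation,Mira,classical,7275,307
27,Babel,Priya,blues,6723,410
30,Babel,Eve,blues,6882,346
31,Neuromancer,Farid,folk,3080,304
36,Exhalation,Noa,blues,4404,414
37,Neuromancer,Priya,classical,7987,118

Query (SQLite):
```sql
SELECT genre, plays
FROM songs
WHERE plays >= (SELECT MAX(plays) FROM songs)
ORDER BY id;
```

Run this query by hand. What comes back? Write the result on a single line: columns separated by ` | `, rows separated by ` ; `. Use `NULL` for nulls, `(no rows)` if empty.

blues | 8444

Scalar subquery: MAX(plays) over all songs rows = 8444.
Keep rows where plays >= that value.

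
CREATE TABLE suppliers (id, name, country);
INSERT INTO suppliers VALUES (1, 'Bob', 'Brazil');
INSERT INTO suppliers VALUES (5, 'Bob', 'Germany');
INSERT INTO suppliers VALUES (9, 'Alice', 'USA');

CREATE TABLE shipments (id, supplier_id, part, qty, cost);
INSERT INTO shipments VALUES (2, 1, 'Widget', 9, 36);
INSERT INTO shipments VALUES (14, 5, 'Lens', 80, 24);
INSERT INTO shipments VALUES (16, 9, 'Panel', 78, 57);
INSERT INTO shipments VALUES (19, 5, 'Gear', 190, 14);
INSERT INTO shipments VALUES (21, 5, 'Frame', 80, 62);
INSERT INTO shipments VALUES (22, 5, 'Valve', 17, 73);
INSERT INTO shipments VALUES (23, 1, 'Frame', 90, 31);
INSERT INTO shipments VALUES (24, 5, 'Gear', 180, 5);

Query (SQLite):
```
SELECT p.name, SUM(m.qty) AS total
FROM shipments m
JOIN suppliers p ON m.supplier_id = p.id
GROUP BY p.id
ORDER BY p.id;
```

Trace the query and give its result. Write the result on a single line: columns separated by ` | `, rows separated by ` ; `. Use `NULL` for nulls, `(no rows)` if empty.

Bob | 99 ; Bob | 547 ; Alice | 78

Join each shipments row to its suppliers via supplier_id.
Group joined rows by suppliers.id; compute SUM(m.qty) per group.
  1: ids {2, 23} → SUM(m.qty)=99
  5: ids {14, 19, 21, 22, 24} → SUM(m.qty)=547
  9: ids {16} → SUM(m.qty)=78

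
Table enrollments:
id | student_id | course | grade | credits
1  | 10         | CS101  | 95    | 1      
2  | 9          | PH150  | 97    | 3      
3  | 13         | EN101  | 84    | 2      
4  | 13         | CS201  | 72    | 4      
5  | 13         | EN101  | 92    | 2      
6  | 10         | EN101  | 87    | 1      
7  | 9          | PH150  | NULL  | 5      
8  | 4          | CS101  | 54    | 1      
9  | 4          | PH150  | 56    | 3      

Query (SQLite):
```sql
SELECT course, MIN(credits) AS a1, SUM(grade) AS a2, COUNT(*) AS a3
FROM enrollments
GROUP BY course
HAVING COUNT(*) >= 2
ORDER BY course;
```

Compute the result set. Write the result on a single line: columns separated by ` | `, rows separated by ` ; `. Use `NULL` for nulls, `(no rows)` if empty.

Group enrollments by course.
Per group compute: MIN(credits), SUM(grade), COUNT(*).
HAVING: drop groups with fewer than 2 rows.
  CS101: ids {1, 8} → MIN(credits)=1, SUM(grade)=149, COUNT(*)=2
  CS201: ids {4} → MIN(credits)=4, SUM(grade)=72, COUNT(*)=1
  EN101: ids {3, 5, 6} → MIN(credits)=1, SUM(grade)=263, COUNT(*)=3
  PH150: ids {2, 7, 9} → MIN(credits)=3, SUM(grade)=153, COUNT(*)=3

CS101 | 1 | 149 | 2 ; EN101 | 1 | 263 | 3 ; PH150 | 3 | 153 | 3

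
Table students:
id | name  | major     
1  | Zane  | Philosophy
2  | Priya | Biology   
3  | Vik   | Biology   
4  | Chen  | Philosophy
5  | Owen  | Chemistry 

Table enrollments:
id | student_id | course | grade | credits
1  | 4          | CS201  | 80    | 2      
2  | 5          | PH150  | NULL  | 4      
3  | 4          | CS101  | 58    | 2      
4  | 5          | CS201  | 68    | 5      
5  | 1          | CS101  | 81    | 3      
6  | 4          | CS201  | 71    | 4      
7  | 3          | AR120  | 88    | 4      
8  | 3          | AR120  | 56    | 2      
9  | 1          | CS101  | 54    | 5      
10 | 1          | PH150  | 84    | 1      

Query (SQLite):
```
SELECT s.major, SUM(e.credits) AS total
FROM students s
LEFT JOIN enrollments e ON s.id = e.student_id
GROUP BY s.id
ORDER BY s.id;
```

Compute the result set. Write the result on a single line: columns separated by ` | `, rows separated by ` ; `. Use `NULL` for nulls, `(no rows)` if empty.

LEFT JOIN keeps every students row; unmatched ones get NULL for enrollments columns.
Group by students.id and compute SUM(e.credits). SUM over an all-NULL group is NULL.
  1: ids {5, 9, 10} → SUM(e.credits)=9
  2: ids {—} → SUM(e.credits)=NULL
  3: ids {7, 8} → SUM(e.credits)=6
  4: ids {1, 3, 6} → SUM(e.credits)=8
  5: ids {2, 4} → SUM(e.credits)=9

Philosophy | 9 ; Biology | NULL ; Biology | 6 ; Philosophy | 8 ; Chemistry | 9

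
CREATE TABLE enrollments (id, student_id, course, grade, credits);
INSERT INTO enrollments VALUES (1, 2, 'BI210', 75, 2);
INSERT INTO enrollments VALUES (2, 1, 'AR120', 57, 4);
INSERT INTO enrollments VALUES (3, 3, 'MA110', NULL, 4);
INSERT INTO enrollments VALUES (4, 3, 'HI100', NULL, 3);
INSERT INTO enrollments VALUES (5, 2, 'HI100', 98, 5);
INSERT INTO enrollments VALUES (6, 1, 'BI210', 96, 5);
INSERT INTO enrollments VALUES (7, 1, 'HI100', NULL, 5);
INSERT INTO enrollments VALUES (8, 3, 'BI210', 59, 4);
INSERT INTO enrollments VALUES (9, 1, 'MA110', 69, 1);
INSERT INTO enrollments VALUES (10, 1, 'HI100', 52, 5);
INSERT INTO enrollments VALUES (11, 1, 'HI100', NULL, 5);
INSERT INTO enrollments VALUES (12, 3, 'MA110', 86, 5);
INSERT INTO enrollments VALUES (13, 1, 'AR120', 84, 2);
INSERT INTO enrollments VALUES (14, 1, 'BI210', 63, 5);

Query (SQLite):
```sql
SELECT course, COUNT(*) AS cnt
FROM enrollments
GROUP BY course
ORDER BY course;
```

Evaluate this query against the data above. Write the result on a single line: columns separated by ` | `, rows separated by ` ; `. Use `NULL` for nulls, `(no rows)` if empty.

AR120 | 2 ; BI210 | 4 ; HI100 | 5 ; MA110 | 3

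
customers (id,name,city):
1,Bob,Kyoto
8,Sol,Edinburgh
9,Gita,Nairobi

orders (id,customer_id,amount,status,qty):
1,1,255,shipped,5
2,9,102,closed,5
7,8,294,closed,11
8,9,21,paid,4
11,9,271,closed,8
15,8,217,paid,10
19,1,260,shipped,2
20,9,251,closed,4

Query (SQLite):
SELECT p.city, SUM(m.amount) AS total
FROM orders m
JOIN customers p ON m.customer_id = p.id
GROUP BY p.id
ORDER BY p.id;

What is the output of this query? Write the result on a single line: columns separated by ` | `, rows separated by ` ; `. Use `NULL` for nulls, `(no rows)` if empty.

Kyoto | 515 ; Edinburgh | 511 ; Nairobi | 645

Join each orders row to its customers via customer_id.
Group joined rows by customers.id; compute SUM(m.amount) per group.
  1: ids {1, 19} → SUM(m.amount)=515
  8: ids {7, 15} → SUM(m.amount)=511
  9: ids {2, 8, 11, 20} → SUM(m.amount)=645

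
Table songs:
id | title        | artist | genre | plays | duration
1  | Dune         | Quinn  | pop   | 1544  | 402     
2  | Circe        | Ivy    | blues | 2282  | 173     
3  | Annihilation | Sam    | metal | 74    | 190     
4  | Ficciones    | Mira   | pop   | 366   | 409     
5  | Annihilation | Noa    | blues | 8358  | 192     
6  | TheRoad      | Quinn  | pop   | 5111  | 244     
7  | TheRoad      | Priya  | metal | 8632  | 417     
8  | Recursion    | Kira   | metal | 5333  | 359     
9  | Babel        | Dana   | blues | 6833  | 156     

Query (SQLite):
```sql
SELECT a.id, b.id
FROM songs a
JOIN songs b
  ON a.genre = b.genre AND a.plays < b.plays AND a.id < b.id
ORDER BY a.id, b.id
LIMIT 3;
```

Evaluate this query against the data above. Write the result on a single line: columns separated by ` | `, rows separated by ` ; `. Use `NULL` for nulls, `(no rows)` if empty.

Pairs (a,b) with same genre, a.plays < b.plays, a.id < b.id.
genre groups: blues:{2,5,9} metal:{3,7,8} pop:{1,4,6}
Ordered by (a.id, b.id); first 3.

1 | 6 ; 2 | 5 ; 2 | 9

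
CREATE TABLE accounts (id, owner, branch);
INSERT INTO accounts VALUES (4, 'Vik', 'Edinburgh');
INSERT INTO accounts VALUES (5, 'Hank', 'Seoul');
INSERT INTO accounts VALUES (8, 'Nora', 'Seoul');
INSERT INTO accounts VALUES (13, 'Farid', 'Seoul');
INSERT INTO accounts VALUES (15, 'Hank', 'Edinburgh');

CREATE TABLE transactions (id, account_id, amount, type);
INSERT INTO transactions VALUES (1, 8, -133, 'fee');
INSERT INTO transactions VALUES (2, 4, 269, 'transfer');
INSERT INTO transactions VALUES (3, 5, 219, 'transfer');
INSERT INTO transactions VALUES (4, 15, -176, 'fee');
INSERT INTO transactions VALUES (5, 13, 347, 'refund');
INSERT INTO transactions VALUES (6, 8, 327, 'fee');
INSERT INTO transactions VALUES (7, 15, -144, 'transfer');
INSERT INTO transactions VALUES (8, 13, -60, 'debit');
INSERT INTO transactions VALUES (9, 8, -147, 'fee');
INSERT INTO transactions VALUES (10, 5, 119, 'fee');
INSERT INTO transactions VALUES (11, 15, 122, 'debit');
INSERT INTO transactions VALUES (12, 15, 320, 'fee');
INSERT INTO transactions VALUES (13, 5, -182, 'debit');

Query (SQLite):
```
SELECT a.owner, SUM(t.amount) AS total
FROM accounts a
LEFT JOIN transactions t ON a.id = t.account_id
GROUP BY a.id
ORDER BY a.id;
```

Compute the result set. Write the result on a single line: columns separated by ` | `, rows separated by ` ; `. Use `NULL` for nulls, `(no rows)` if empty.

Vik | 269 ; Hank | 156 ; Nora | 47 ; Farid | 287 ; Hank | 122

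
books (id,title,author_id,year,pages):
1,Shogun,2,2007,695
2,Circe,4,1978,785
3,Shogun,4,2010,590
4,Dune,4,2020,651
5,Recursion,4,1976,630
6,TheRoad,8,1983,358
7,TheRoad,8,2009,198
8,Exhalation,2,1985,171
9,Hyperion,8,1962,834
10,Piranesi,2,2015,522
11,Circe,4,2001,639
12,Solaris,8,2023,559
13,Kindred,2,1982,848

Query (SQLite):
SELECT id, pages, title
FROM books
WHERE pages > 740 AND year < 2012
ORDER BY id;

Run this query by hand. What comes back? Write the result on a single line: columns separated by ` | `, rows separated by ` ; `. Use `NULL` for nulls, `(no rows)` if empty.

2 | 785 | Circe ; 9 | 834 | Hyperion ; 13 | 848 | Kindred

pages > 740: ids {2, 9, 13}
year < 2012: ids {1, 2, 3, 5, 6, 7, 8, 9, 11, 13}
Combine with AND.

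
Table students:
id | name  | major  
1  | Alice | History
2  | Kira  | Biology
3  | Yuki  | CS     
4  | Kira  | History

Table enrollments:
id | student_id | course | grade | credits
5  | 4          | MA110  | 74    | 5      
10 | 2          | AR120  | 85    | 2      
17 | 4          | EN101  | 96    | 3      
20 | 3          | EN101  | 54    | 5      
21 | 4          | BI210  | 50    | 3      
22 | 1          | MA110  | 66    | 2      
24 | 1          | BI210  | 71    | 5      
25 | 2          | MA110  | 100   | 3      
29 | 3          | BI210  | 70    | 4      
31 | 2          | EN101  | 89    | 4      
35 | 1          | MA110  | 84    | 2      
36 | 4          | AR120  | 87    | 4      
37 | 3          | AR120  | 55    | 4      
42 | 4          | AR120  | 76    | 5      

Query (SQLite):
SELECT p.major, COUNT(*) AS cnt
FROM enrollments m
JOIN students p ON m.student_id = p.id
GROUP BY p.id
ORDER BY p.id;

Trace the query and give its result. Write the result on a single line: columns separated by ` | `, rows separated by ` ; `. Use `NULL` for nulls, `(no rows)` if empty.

Join each enrollments row to its students via student_id.
Group joined rows by students.id; compute COUNT(*) per group.
  1: ids {22, 24, 35} → COUNT(*)=3
  2: ids {10, 25, 31} → COUNT(*)=3
  3: ids {20, 29, 37} → COUNT(*)=3
  4: ids {5, 17, 21, 36, 42} → COUNT(*)=5

History | 3 ; Biology | 3 ; CS | 3 ; History | 5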